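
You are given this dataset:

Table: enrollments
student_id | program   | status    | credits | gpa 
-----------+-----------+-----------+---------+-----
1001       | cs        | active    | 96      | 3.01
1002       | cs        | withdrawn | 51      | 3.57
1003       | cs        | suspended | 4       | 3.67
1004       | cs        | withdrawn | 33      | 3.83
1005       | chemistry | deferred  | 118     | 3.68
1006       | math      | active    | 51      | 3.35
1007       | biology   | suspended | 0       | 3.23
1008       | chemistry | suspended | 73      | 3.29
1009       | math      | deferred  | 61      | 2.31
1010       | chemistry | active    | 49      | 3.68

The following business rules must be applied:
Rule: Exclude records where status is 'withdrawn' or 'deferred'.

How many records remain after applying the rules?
6

Step 1: Count records to exclude
  - 2 (withdrawn) + 2 (deferred) = 4 records
Step 2: Total records: 10
Step 3: Remaining = 10 - 4 = 6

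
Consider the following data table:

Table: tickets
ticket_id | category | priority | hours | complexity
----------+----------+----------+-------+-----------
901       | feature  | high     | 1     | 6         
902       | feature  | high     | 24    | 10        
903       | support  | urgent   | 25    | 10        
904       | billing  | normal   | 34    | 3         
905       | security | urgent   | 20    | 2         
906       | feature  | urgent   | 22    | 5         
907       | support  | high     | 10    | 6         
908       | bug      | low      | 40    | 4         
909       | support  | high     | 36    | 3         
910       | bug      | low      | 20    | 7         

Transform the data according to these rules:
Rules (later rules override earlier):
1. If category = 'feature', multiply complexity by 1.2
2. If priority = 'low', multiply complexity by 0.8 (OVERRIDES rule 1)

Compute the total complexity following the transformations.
58.0

Step 1: Rule 2 takes priority for records with priority = 'low'
  - 2 records: 11 × 0.8 = 8.8
Step 2: Rule 1 applies to remaining records with category = 'feature'
  - 3 records: 21 × 1.2 = 25.2
Step 3: Other records unchanged: 24
Step 4: Final sum = 8.8 + 25.2 + 24 = 58.0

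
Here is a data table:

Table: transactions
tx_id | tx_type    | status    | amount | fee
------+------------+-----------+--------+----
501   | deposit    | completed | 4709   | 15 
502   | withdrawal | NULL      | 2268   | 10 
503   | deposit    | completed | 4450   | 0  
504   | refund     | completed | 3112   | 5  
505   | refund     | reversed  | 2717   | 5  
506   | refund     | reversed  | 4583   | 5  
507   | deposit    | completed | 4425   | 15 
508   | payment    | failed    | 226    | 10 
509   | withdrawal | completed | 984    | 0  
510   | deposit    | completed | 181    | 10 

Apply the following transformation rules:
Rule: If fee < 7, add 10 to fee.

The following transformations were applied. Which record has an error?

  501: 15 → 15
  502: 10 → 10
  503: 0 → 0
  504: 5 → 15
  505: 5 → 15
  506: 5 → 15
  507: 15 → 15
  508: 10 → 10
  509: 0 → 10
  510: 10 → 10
Record 503 has an error. The correct transformed value should be 10, not 0.

Step 1: Check each record against the rule
Step 2: Record 503 has fee = 0
Step 3: Since 0 < 7, the bonus should have been applied
Step 4: Correct value = 10, but claimed value = 0
Conclusion: Record 503 has the error.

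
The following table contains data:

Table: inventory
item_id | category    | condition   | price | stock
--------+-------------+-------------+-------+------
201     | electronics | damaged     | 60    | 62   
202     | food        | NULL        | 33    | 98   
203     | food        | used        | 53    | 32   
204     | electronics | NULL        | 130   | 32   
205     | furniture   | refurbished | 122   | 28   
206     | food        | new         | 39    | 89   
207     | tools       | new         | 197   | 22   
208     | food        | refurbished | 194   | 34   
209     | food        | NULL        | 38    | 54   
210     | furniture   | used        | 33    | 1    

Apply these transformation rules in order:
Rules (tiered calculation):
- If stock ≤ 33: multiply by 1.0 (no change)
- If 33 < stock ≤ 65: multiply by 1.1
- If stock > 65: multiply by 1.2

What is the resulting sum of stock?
504.4

Step 1: Tier 1 (stock ≤ 33): 5 records, sum = 115 × 1.0 = 115.0
Step 2: Tier 2 (33 < stock ≤ 65): 3 records, sum = 150 × 1.1 = 165.0
Step 3: Tier 3 (stock > 65): 2 records, sum = 187 × 1.2 = 224.4
Step 4: Final sum = 115.0 + 165.0 + 224.4 = 504.4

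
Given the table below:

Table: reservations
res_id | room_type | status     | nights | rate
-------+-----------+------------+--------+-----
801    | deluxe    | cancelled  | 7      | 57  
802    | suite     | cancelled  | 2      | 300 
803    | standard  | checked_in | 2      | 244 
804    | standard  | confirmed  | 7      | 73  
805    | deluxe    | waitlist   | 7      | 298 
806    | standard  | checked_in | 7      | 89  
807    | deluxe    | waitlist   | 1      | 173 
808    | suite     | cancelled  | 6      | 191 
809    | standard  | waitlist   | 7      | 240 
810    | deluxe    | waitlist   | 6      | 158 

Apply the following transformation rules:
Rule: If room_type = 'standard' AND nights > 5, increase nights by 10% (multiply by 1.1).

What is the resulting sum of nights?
54.1

Step 1: Find records where room_type = 'standard' AND nights > 5
Step 2: 3 records match, summing to 21
Step 3: After multiplier: 21 × 1.1 = 23.1
Step 4: Unaffected records sum: 31
Step 5: Final sum = 23.1 + 31 = 54.1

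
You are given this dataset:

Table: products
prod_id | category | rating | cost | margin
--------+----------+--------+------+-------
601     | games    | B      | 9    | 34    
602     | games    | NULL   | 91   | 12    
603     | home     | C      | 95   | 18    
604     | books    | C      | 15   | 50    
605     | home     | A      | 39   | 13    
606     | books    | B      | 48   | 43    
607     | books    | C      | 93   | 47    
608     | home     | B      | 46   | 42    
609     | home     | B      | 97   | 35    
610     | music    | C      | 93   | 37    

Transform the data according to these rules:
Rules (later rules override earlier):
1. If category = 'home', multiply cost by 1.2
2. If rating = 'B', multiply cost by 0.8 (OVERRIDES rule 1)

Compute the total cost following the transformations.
612.8

Step 1: Rule 2 takes priority for records with rating = 'B'
  - 4 records: 200 × 0.8 = 160.0
Step 2: Rule 1 applies to remaining records with category = 'home'
  - 2 records: 134 × 1.2 = 160.8
Step 3: Other records unchanged: 292
Step 4: Final sum = 160.0 + 160.8 + 292 = 612.8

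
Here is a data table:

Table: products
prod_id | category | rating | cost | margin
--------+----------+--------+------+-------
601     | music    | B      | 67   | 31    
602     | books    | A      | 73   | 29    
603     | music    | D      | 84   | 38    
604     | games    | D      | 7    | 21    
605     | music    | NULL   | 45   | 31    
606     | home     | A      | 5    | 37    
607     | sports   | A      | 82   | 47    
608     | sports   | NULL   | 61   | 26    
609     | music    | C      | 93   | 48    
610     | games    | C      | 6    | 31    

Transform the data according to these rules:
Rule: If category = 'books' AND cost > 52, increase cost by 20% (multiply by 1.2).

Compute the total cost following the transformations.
537.6

Step 1: Find records where category = 'books' AND cost > 52
Step 2: 1 records match, summing to 73
Step 3: After multiplier: 73 × 1.2 = 87.6
Step 4: Unaffected records sum: 450
Step 5: Final sum = 87.6 + 450 = 537.6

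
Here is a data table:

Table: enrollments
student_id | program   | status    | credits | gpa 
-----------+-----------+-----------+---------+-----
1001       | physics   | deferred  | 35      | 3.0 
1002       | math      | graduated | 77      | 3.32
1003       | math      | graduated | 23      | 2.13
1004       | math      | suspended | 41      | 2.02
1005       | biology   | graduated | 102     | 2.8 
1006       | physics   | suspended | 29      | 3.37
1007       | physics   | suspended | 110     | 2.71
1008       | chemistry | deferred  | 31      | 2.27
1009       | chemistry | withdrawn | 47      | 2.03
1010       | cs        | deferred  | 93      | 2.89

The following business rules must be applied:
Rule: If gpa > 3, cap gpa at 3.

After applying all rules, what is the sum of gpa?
25.85

Step 1: 2 records have gpa > 3
Step 2: These records originally summed to 6.69
Step 3: After capping: 2 × 3 = 6
Step 4: Unaffected records sum: 19.85
Step 5: Final sum = 6 + 19.85 = 25.85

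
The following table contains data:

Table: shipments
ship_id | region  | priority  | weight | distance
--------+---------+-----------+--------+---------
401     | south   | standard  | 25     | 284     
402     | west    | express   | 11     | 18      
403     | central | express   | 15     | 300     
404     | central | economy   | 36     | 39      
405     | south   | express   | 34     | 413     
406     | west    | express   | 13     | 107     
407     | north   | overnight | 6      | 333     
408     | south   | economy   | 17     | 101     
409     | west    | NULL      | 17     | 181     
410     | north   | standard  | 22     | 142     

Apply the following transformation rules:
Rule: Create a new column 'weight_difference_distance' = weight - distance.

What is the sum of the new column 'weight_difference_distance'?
-1722

Step 1: For each record, compute weight - distance
Example calculations:
  25 - 284 = -259
  11 - 18 = -7
  15 - 300 = -285
  ...
Step 2: Sum all derived values
Step 3: Total = -1722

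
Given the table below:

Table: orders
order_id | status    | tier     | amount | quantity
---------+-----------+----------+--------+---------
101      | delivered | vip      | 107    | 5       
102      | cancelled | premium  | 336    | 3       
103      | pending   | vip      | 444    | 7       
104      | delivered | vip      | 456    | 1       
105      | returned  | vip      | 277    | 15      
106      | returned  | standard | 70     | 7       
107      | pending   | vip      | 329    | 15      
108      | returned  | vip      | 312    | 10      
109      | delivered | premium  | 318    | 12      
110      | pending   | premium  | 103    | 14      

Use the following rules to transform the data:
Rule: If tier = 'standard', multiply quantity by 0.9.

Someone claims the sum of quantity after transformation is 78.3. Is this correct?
No, the correct result is 88.3.

Step 1: Calculate the correct sum after transformation
Step 2: Apply multiplier 0.9 to records where tier = 'standard'
Step 3: Correct result = 88.3
Step 4: Claimed result = 78.3
Step 5: 88.3 ≠ 78.3
Conclusion: The claimed result is incorrect. The correct answer is 88.3.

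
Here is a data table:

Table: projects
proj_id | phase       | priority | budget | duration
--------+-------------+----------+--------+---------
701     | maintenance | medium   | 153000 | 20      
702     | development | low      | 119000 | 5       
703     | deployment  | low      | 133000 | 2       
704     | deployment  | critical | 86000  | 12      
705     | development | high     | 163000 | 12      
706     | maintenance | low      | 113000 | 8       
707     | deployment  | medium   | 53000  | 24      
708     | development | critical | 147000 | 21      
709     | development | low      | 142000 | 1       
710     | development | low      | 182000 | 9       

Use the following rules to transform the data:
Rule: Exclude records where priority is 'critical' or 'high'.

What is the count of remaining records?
7

Step 1: Count records to exclude
  - 2 (critical) + 1 (high) = 3 records
Step 2: Total records: 10
Step 3: Remaining = 10 - 3 = 7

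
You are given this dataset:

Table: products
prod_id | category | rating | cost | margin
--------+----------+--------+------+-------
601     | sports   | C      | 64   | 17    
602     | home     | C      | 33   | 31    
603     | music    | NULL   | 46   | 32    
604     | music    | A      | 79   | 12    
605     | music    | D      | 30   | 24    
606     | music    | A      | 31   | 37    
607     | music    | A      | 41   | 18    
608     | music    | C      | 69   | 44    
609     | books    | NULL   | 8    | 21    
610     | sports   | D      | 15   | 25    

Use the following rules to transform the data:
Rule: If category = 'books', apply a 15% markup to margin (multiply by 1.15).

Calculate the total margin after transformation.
264.15

Step 1: Records with category = 'books' have total margin = 21
Step 2: Apply multiplier: 21 × 1.15 = 24.15
Step 3: Other records total: 240
Step 4: Final sum = 24.15 + 240 = 264.15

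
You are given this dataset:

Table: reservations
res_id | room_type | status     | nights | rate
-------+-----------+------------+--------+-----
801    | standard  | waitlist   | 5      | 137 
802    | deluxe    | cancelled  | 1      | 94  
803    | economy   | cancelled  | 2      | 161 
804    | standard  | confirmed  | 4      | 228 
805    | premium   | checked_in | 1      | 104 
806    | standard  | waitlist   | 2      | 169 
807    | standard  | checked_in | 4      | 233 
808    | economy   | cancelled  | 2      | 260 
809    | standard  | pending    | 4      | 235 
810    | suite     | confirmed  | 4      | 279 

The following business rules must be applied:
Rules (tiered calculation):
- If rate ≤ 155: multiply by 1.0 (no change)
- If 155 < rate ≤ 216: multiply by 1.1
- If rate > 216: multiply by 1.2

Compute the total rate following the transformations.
2180.0

Step 1: Tier 1 (rate ≤ 155): 3 records, sum = 335 × 1.0 = 335.0
Step 2: Tier 2 (155 < rate ≤ 216): 2 records, sum = 330 × 1.1 = 363.0
Step 3: Tier 3 (rate > 216): 5 records, sum = 1235 × 1.2 = 1482.0
Step 4: Final sum = 335.0 + 363.0 + 1482.0 = 2180.0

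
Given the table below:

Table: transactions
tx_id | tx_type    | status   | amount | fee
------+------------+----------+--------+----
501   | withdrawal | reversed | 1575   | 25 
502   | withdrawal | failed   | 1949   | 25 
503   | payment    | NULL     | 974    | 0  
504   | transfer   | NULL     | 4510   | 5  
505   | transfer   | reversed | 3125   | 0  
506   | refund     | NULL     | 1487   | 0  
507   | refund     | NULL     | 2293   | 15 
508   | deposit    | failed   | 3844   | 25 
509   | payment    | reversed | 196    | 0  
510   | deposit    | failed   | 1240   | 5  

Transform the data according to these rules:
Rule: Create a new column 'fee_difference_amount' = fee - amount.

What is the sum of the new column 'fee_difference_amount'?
-21093

Step 1: For each record, compute fee - amount
Example calculations:
  25 - 1575 = -1550
  25 - 1949 = -1924
  0 - 974 = -974
  ...
Step 2: Sum all derived values
Step 3: Total = -21093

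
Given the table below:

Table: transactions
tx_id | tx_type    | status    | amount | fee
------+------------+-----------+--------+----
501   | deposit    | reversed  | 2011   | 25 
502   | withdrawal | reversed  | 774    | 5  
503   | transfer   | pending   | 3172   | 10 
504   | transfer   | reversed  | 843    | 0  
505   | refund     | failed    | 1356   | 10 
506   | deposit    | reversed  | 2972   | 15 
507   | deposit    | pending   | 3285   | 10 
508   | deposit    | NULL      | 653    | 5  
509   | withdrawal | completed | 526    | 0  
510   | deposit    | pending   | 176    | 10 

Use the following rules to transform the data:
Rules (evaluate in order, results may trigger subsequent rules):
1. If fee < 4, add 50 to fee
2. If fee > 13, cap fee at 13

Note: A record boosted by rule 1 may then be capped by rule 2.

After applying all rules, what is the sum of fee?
102

Step 1: Apply rule 1 to records with fee < 4
  - 2 records get bonus of 50
  - Of these, 2 records then exceed 13 and get capped
Step 2: Apply rule 2 to records with fee > 13
  - 2 records (original) are capped
Step 3: Calculate final sum = 102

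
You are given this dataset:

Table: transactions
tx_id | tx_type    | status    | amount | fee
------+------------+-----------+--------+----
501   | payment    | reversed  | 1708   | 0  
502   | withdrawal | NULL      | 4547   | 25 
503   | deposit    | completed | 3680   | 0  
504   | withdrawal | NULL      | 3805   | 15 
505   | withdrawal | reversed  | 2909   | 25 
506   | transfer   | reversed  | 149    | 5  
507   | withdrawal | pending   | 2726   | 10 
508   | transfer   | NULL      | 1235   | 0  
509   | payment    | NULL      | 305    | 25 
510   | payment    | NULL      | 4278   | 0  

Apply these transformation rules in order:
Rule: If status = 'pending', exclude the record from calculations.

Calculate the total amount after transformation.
22616

Step 1: Identify records where status = 'pending'
Step 2: The excluded records sum to 2726
Step 3: Original total amount = 25342
Step 4: Remaining total = 25342 - 2726 = 22616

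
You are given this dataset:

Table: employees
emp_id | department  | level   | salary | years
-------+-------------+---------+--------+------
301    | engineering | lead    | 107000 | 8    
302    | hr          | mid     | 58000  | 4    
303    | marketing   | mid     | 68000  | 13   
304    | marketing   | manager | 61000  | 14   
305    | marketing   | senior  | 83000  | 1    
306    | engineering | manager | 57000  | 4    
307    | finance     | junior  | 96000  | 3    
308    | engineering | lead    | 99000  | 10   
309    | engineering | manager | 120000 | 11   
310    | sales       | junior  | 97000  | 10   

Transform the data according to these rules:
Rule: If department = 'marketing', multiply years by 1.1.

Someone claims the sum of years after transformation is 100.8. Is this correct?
No, the correct result is 80.8.

Step 1: Calculate the correct sum after transformation
Step 2: Apply multiplier 1.1 to records where department = 'marketing'
Step 3: Correct result = 80.8
Step 4: Claimed result = 100.8
Step 5: 80.8 ≠ 100.8
Conclusion: The claimed result is incorrect. The correct answer is 80.8.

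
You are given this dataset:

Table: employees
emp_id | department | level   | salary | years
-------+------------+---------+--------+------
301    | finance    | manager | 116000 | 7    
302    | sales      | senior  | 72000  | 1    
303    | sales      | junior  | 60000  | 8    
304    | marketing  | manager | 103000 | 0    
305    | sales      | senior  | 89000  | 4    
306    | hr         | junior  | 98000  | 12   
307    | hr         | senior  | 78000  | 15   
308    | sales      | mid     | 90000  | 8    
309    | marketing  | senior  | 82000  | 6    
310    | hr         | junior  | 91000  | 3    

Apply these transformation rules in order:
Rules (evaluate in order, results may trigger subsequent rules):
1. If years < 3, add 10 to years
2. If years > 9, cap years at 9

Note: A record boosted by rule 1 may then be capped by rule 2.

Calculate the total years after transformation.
72

Step 1: Apply rule 1 to records with years < 3
  - 2 records get bonus of 10
  - Of these, 2 records then exceed 9 and get capped
Step 2: Apply rule 2 to records with years > 9
  - 2 records (original) are capped
Step 3: Calculate final sum = 72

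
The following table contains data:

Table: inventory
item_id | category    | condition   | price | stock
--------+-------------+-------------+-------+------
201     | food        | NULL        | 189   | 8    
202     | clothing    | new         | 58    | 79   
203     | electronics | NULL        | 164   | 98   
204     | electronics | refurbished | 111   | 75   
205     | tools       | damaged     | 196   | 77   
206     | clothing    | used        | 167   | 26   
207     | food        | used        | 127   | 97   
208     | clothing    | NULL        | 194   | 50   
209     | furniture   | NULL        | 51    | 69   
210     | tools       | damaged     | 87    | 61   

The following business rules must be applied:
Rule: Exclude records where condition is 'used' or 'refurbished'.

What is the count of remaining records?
7

Step 1: Count records to exclude
  - 2 (used) + 1 (refurbished) = 3 records
Step 2: Total records: 10
Step 3: Remaining = 10 - 3 = 7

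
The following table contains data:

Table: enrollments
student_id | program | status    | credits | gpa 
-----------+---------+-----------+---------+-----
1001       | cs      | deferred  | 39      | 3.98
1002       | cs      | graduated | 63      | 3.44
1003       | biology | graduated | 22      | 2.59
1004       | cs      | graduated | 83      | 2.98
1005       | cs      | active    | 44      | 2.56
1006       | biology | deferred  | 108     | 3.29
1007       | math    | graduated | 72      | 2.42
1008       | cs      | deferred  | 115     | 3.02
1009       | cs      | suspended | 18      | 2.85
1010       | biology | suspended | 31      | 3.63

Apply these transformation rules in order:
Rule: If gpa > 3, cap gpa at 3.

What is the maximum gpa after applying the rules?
3

Step 1: Original maximum gpa = 3.98
Step 2: Apply cap at 3
Step 3: 5 records had gpa > 3 and were capped
Step 4: Maximum after transformation = 3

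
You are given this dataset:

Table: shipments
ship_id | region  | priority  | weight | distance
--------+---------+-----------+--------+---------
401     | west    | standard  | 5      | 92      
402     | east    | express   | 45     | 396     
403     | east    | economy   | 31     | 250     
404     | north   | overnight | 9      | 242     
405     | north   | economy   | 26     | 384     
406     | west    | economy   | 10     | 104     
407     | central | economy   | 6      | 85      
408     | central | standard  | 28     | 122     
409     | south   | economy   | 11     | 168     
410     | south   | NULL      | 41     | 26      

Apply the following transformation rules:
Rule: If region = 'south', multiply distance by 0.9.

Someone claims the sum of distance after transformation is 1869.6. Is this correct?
No, the correct result is 1849.6.

Step 1: Calculate the correct sum after transformation
Step 2: Apply multiplier 0.9 to records where region = 'south'
Step 3: Correct result = 1849.6
Step 4: Claimed result = 1869.6
Step 5: 1849.6 ≠ 1869.6
Conclusion: The claimed result is incorrect. The correct answer is 1849.6.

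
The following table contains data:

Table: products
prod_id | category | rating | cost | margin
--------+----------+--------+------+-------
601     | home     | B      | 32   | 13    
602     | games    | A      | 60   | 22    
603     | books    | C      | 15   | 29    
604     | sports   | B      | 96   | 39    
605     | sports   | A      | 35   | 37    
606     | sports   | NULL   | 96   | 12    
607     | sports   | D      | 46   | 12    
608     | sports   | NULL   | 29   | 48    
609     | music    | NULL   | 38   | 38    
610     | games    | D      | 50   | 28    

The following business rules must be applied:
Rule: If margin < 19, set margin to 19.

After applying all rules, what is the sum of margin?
298

Step 1: 3 records have margin < 19
Step 2: These records originally summed to 37
Step 3: After setting to minimum: 3 × 19 = 57
Step 4: Unaffected records sum: 241
Step 5: Final sum = 57 + 241 = 298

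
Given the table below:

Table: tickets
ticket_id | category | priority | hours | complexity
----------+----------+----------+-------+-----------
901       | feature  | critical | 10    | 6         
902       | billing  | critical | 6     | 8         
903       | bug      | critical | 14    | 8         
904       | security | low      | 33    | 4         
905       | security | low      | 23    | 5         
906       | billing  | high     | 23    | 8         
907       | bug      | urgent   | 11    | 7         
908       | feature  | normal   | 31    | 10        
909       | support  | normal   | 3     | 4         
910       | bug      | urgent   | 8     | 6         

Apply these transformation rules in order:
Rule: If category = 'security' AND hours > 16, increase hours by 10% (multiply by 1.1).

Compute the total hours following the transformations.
167.6

Step 1: Find records where category = 'security' AND hours > 16
Step 2: 2 records match, summing to 56
Step 3: After multiplier: 56 × 1.1 = 61.6
Step 4: Unaffected records sum: 106
Step 5: Final sum = 61.6 + 106 = 167.6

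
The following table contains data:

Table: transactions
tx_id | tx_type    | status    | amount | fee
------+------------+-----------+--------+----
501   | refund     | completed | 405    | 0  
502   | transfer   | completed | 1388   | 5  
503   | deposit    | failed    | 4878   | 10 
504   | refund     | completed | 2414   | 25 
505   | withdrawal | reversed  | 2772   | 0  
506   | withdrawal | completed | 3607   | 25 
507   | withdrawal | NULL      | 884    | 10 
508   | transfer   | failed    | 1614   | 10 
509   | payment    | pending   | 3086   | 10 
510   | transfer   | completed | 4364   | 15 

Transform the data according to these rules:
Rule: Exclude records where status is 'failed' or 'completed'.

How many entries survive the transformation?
3

Step 1: Count records to exclude
  - 2 (failed) + 5 (completed) = 7 records
Step 2: Total records: 10
Step 3: Remaining = 10 - 7 = 3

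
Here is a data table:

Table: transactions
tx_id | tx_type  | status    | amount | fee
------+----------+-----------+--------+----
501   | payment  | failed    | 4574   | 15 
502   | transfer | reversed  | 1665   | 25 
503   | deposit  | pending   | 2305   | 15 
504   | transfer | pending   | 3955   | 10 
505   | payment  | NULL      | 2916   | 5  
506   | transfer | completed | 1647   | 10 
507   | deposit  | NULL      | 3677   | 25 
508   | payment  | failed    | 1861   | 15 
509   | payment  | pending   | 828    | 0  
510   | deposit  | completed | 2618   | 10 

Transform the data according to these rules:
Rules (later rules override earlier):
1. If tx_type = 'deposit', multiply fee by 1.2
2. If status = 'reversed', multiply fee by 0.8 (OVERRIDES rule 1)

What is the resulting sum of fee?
135.0

Step 1: Rule 2 takes priority for records with status = 'reversed'
  - 1 records: 25 × 0.8 = 20.0
Step 2: Rule 1 applies to remaining records with tx_type = 'deposit'
  - 3 records: 50 × 1.2 = 60.0
Step 3: Other records unchanged: 55
Step 4: Final sum = 20.0 + 60.0 + 55 = 135.0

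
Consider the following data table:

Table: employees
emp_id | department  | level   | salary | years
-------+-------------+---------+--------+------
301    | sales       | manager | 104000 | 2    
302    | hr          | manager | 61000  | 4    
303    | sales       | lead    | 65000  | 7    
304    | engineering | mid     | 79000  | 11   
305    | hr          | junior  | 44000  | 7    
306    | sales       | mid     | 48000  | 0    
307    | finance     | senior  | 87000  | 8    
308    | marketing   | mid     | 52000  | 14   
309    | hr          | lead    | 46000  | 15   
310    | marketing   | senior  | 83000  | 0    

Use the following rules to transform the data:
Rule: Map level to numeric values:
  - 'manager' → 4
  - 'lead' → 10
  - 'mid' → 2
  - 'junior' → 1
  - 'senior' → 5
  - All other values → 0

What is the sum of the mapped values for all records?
45

Step 1: Apply mapping to each record
Step 2: Count by status:
  'manager': 2 records × 4 = 8
  'lead': 2 records × 10 = 20
  'mid': 3 records × 2 = 6
  'junior': 1 records × 1 = 1
  'senior': 2 records × 5 = 10
Step 3: Sum all mapped values = 45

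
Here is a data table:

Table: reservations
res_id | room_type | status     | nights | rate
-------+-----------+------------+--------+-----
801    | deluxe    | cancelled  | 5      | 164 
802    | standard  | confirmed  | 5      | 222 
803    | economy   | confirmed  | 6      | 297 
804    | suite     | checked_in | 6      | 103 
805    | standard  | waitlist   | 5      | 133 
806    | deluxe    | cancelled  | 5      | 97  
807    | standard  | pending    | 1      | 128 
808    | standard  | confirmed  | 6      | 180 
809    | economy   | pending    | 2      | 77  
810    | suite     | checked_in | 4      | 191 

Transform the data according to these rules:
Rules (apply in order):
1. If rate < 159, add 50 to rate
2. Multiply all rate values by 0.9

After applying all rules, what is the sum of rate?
1657.8

Step 1: Apply Rule 1 - Add 50 to records with rate < 159
  - 5 records affected: 538 + (5 × 50) = 788
  - Unaffected records: 1054
  - Sum after Rule 1: 1842
Step 2: Apply Rule 2 - Multiply all by 0.9
  - 1842 × 0.9 = 1657.8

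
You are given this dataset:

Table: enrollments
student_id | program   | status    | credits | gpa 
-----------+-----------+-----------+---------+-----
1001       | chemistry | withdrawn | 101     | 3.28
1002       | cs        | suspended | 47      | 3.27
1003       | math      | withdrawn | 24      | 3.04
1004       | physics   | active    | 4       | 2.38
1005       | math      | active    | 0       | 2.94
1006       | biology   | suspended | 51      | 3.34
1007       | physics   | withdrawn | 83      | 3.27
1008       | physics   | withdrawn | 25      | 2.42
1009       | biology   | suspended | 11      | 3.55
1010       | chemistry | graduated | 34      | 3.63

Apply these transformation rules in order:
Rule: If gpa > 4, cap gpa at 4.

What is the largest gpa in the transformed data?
3.63

Step 1: Original maximum gpa = 3.63
Step 2: Check cap of 4 against maximum
Step 3: No records exceed the cap (max 3.63 <= cap 4), so no capping applies
Step 4: Maximum after transformation = 3.63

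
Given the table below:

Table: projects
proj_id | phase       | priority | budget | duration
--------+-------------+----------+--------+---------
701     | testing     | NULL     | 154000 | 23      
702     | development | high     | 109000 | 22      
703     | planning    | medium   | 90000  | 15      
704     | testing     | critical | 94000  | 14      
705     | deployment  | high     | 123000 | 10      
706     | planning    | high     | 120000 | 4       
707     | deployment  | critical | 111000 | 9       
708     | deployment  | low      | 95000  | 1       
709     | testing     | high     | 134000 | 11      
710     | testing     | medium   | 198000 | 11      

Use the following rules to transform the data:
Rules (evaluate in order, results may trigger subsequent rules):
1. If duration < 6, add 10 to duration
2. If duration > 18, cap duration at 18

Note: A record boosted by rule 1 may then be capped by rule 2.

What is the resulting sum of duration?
131

Step 1: Apply rule 1 to records with duration < 6
  - 2 records get bonus of 10
  - Of these, 0 records then exceed 18 and get capped
Step 2: Apply rule 2 to records with duration > 18
  - 2 records (original) are capped
Step 3: Calculate final sum = 131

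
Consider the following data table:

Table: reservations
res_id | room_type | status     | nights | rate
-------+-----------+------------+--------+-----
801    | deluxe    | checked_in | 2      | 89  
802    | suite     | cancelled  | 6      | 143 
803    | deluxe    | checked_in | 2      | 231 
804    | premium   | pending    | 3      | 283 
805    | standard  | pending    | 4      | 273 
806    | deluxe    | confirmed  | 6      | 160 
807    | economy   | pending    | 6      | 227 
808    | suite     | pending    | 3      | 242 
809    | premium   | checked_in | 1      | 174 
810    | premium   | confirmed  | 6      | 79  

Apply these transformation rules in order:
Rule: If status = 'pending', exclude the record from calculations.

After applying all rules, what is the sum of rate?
876

Step 1: Identify records where status = 'pending'
Step 2: The excluded records sum to 1025
Step 3: Original total rate = 1901
Step 4: Remaining total = 1901 - 1025 = 876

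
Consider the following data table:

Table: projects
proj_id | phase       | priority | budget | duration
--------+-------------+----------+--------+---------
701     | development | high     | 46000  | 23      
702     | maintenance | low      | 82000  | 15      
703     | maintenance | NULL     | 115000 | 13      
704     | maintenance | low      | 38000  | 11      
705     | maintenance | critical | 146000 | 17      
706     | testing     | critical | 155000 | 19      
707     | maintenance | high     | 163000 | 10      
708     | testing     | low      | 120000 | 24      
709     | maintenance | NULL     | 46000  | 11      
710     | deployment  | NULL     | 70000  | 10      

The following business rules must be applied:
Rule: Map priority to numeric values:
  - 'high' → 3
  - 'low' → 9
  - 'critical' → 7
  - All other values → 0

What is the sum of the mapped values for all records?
47

Step 1: Apply mapping to each record
Step 2: Count by status:
  'high': 2 records × 3 = 6
  'low': 3 records × 9 = 27
  'critical': 2 records × 7 = 14
Step 3: Sum all mapped values = 47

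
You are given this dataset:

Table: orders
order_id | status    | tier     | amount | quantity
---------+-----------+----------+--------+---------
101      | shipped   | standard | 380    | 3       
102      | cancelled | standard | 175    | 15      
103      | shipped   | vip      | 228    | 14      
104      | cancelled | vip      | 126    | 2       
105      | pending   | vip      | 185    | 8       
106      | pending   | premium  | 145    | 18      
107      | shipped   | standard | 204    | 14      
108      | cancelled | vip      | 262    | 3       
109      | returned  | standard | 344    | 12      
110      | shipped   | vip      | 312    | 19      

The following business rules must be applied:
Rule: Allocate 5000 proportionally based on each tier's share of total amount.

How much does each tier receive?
premium: 307.07, standard: 2335.87, vip: 2357.05

Step 1: Calculate total amount = 2361
Step 2: Calculate each tier's proportion:
  premium: 145/2361 = 6.14% → 307.07
  standard: 1103/2361 = 46.72% → 2335.87
  vip: 1113/2361 = 47.14% → 2357.05
Step 3: Verify: sum of allocations ≈ 5000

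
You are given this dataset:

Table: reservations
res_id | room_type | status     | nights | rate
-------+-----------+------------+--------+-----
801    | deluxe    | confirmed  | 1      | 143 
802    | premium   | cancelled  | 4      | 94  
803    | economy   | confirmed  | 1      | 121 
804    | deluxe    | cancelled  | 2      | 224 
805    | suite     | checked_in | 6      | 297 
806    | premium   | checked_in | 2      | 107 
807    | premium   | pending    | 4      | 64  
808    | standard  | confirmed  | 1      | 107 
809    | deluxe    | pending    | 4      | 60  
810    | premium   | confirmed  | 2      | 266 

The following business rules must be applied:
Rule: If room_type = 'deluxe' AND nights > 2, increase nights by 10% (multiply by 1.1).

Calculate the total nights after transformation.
27.4

Step 1: Find records where room_type = 'deluxe' AND nights > 2
Step 2: 1 records match, summing to 4
Step 3: After multiplier: 4 × 1.1 = 4.4
Step 4: Unaffected records sum: 23
Step 5: Final sum = 4.4 + 23 = 27.4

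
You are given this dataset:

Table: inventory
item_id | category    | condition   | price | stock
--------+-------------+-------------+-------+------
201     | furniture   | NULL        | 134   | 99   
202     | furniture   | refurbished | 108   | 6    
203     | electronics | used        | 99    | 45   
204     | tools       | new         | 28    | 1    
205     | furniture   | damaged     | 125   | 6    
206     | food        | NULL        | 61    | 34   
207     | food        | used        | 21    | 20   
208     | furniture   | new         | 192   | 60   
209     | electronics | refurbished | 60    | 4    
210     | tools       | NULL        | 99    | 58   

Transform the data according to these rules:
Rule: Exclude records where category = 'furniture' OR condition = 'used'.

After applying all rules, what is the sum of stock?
97

Step 1: Find records where category = 'furniture' OR condition = 'used'
Step 2: 6 records match, summing to 236
Step 3: Original sum: 333
Step 4: Remaining sum = 333 - 236 = 97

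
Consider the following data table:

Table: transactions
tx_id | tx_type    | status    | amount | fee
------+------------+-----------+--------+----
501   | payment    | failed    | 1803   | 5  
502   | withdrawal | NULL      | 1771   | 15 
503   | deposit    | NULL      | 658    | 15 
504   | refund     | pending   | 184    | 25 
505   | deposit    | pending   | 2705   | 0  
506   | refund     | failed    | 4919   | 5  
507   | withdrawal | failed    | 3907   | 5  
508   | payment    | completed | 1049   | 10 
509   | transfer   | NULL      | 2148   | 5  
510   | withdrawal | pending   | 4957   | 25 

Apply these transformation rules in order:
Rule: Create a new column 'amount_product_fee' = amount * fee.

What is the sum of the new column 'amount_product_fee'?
239335

Step 1: For each record, compute amount * fee
Example calculations:
  1803 * 5 = 9015
  1771 * 15 = 26565
  658 * 15 = 9870
  ...
Step 2: Sum all derived values
Step 3: Total = 239335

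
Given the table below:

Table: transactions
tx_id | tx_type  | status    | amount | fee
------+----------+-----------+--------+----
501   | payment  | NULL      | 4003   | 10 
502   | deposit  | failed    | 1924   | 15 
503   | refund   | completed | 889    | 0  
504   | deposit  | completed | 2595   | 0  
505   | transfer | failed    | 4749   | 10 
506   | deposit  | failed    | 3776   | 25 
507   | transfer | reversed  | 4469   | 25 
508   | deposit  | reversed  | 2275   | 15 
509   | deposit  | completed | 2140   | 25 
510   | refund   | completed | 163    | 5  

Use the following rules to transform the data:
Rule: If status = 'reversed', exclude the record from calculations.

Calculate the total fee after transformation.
90

Step 1: Identify records where status = 'reversed'
Step 2: The excluded records sum to 40
Step 3: Original total fee = 130
Step 4: Remaining total = 130 - 40 = 90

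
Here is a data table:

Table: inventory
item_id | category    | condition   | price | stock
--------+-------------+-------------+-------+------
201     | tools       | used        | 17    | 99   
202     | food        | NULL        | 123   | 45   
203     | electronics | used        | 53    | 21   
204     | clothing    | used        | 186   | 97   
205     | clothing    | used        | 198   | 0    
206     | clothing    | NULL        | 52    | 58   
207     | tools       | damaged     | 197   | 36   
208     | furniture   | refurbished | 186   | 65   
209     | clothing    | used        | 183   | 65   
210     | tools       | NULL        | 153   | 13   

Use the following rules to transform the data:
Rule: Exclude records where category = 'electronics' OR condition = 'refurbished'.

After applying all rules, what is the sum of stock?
413

Step 1: Find records where category = 'electronics' OR condition = 'refurbished'
Step 2: 2 records match, summing to 86
Step 3: Original sum: 499
Step 4: Remaining sum = 499 - 86 = 413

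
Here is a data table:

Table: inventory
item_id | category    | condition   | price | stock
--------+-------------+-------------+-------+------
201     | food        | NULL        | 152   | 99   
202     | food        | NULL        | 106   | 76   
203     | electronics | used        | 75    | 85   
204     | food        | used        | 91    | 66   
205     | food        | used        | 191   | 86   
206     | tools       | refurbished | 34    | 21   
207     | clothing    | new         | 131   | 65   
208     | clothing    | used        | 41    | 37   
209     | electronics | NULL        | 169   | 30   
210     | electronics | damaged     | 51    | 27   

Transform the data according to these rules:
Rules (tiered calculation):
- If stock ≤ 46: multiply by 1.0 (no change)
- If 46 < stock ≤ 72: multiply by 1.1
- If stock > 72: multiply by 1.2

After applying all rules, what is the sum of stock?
674.3

Step 1: Tier 1 (stock ≤ 46): 4 records, sum = 115 × 1.0 = 115.0
Step 2: Tier 2 (46 < stock ≤ 72): 2 records, sum = 131 × 1.1 = 144.1
Step 3: Tier 3 (stock > 72): 4 records, sum = 346 × 1.2 = 415.2
Step 4: Final sum = 115.0 + 144.1 + 415.2 = 674.3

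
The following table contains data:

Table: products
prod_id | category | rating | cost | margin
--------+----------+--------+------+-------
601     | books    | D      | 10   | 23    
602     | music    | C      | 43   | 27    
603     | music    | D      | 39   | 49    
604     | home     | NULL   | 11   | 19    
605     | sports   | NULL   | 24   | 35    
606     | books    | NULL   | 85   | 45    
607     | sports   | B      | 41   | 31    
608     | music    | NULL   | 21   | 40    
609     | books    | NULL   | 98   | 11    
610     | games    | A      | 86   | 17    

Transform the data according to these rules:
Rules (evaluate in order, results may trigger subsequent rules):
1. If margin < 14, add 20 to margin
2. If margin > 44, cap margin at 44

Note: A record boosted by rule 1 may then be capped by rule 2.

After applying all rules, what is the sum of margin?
311

Step 1: Apply rule 1 to records with margin < 14
  - 1 records get bonus of 20
  - Of these, 0 records then exceed 44 and get capped
Step 2: Apply rule 2 to records with margin > 44
  - 2 records (original) are capped
Step 3: Calculate final sum = 311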